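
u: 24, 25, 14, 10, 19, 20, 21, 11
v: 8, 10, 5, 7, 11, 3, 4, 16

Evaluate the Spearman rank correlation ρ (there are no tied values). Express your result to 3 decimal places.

Rank u: 7, 8, 3, 1, 4, 5, 6, 2
Rank v: 5, 6, 3, 4, 7, 1, 2, 8
d = rank(u) − rank(v): 2, 2, 0, -3, -3, 4, 4, -6; Σd² = 94
ρ = 1 − 6Σd² / [n(n²−1)] = 1 − 6×94 / (8×63) = 1 − 564/504 ≈ -0.119

-0.119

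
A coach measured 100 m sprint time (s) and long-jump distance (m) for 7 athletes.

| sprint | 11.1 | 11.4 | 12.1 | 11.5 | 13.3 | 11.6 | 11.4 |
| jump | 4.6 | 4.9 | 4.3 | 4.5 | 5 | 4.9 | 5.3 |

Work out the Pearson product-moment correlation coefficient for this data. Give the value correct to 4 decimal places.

n = 7, Σx = 82.4, Σy = 33.5, Σx² = 973.24, Σy² = 161.01, Σxy = 394.46
nΣxy − ΣxΣy = 2761.22 − 2760.4 = 0.82
nΣx² − (Σx)² = 6812.68 − 6789.76 = 22.92; nΣy² − (Σy)² = 1127.07 − 1122.25 = 4.82
r = 0.82 / √(22.92 × 4.82) = 0.82 / 10.5107 ≈ 0.0780

0.0780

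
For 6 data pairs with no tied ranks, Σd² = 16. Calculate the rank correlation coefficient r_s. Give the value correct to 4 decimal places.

0.5429

ρ = 1 − 6Σd² / [n(n²−1)] = 1 − 6×16 / (6×35)
  = 1 − 96/210 = 1 − 0.45714 ≈ 0.5429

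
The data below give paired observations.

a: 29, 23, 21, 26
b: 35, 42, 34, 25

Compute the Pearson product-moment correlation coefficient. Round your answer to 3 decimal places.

-0.287

n = 4, Σa = 99, Σb = 136, Σa² = 2487, Σb² = 4770, Σab = 3345
nΣab − ΣaΣb = 13380 − 13464 = -84
nΣa² − (Σa)² = 9948 − 9801 = 147; nΣb² − (Σb)² = 19080 − 18496 = 584
r = -84 / √(147 × 584) = -84 / 292.9983 ≈ -0.287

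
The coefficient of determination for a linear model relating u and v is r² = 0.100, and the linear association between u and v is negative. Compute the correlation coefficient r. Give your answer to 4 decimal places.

-0.3162

|r| = √0.100 = 0.3162
The association is negative, so r = −0.3162.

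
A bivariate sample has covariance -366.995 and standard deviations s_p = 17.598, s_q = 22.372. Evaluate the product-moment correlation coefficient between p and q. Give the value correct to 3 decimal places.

r = Cov(p,q) / (s_p · s_q) = -366.995 / (17.598 × 22.372)
  = -366.995 / 393.7025 ≈ -0.932

-0.932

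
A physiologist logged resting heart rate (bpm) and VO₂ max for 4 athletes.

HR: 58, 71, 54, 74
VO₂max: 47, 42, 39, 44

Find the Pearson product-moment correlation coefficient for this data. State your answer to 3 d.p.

0.193

n = 4, Σx = 257, Σy = 172, Σx² = 16797, Σy² = 7430, Σxy = 11070
nΣxy − ΣxΣy = 44280 − 44204 = 76
nΣx² − (Σx)² = 67188 − 66049 = 1139; nΣy² − (Σy)² = 29720 − 29584 = 136
r = 76 / √(1139 × 136) = 76 / 393.5785 ≈ 0.193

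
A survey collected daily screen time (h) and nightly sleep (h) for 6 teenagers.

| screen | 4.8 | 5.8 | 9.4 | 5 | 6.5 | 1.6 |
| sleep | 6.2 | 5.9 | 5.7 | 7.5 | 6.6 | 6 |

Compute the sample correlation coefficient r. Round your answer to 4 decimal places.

n = 6, Σx = 33.1, Σy = 37.9, Σx² = 214.85, Σy² = 241.55, Σxy = 207.56
nΣxy − ΣxΣy = 1245.36 − 1254.49 = -9.13
nΣx² − (Σx)² = 1289.1 − 1095.61 = 193.49; nΣy² − (Σy)² = 1449.3 − 1436.41 = 12.89
r = -9.13 / √(193.49 × 12.89) = -9.13 / 49.9408 ≈ -0.1828

-0.1828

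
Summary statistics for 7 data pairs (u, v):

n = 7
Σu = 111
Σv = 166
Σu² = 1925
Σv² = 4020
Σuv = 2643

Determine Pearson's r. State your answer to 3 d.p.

0.091

r = (nΣuv − ΣuΣv) / √[(nΣu² − (Σu)²)(nΣv² − (Σv)²)]
Numerator: 7×2643 − 111×166 = 75
Denominator: √[(13475 − 12321)(28140 − 27556)] = √[1154 × 584] = 820.9361
r = 75 / 820.9361 ≈ 0.091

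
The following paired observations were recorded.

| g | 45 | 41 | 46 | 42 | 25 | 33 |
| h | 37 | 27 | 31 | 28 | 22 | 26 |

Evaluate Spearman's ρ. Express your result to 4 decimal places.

Rank g: 5, 3, 6, 4, 1, 2
Rank h: 6, 3, 5, 4, 1, 2
d = rank(g) − rank(h): -1, 0, 1, 0, 0, 0; Σd² = 2
ρ = 1 − 6Σd² / [n(n²−1)] = 1 − 6×2 / (6×35) = 1 − 12/210 ≈ 0.9429

0.9429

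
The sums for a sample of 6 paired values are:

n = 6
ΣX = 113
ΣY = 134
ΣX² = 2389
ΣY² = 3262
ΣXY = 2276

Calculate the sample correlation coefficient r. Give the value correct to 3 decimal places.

-0.934

r = (nΣXY − ΣXΣY) / √[(nΣX² − (ΣX)²)(nΣY² − (ΣY)²)]
Numerator: 6×2276 − 113×134 = -1486
Denominator: √[(14334 − 12769)(19572 − 17956)] = √[1565 × 1616] = 1590.2956
r = -1486 / 1590.2956 ≈ -0.934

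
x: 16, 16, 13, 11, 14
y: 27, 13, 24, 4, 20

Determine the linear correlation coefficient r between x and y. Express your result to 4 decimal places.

0.5615

n = 5, Σx = 70, Σy = 88, Σx² = 998, Σy² = 1890, Σxy = 1276
nΣxy − ΣxΣy = 6380 − 6160 = 220
nΣx² − (Σx)² = 4990 − 4900 = 90; nΣy² − (Σy)² = 9450 − 7744 = 1706
r = 220 / √(90 × 1706) = 220 / 391.8418 ≈ 0.5615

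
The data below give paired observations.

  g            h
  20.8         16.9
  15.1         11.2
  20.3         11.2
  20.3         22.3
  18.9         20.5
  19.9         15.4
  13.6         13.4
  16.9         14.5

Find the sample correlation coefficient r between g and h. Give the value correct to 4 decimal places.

n = 8, Σg = 145.8, Σh = 125.4, Σg² = 2708.62, Σh² = 2081, Σgh = 2321.89
nΣgh − ΣgΣh = 18575.12 − 18283.32 = 291.8
nΣg² − (Σg)² = 21668.96 − 21257.64 = 411.32; nΣh² − (Σh)² = 16648 − 15725.16 = 922.84
r = 291.8 / √(411.32 × 922.84) = 291.8 / 616.1027 ≈ 0.4736

0.4736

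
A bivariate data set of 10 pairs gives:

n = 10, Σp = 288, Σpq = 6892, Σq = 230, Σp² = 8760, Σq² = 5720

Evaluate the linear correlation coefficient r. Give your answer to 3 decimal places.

r = (nΣpq − ΣpΣq) / √[(nΣp² − (Σp)²)(nΣq² − (Σq)²)]
Numerator: 10×6892 − 288×230 = 2680
Denominator: √[(87600 − 82944)(57200 − 52900)] = √[4656 × 4300] = 4474.4609
r = 2680 / 4474.4609 ≈ 0.599

0.599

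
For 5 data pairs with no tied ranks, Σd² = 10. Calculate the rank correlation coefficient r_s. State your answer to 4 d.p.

ρ = 1 − 6Σd² / [n(n²−1)] = 1 − 6×10 / (5×24)
  = 1 − 60/120 = 1 − 0.50000 ≈ 0.5000

0.5000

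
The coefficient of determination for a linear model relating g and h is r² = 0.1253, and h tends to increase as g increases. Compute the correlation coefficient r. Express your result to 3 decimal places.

|r| = √0.1253 = 0.354
The association is positive, so r = 0.354.

0.354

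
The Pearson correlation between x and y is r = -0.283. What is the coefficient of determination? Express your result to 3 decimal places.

r² = (-0.283)² = 0.080

0.080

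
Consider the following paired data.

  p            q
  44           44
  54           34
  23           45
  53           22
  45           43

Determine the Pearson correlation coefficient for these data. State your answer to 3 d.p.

-0.670

n = 5, Σp = 219, Σq = 188, Σp² = 10215, Σq² = 7450, Σpq = 7908
nΣpq − ΣpΣq = 39540 − 41172 = -1632
nΣp² − (Σp)² = 51075 − 47961 = 3114; nΣq² − (Σq)² = 37250 − 35344 = 1906
r = -1632 / √(3114 × 1906) = -1632 / 2436.2438 ≈ -0.670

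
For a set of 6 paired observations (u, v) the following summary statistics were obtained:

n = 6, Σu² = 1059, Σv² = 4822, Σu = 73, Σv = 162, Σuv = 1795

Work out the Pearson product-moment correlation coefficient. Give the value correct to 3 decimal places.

r = (nΣuv − ΣuΣv) / √[(nΣu² − (Σu)²)(nΣv² − (Σv)²)]
Numerator: 6×1795 − 73×162 = -1056
Denominator: √[(6354 − 5329)(28932 − 26244)] = √[1025 × 2688] = 1659.8795
r = -1056 / 1659.8795 ≈ -0.636

-0.636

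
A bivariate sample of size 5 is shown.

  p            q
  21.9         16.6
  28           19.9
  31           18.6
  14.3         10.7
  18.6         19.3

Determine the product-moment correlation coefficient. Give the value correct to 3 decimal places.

n = 5, Σp = 113.8, Σq = 85.1, Σp² = 2775.06, Σq² = 1504.51, Σpq = 2009.33
nΣpq − ΣpΣq = 10046.65 − 9684.38 = 362.27
nΣp² − (Σp)² = 13875.3 − 12950.44 = 924.86; nΣq² − (Σq)² = 7522.55 − 7242.01 = 280.54
r = 362.27 / √(924.86 × 280.54) = 362.27 / 509.3724 ≈ 0.711

0.711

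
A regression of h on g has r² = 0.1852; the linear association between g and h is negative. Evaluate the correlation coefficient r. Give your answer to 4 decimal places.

-0.4303

|r| = √0.1852 = 0.4303
The association is negative, so r = −0.4303.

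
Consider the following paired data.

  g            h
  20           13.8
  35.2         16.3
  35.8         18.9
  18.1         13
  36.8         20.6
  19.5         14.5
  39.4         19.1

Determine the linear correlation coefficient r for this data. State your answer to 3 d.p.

n = 7, Σg = 204.8, Σh = 116.2, Σg² = 6535.14, Σh² = 1981.76, Σgh = 3555.05
nΣgh − ΣgΣh = 24885.35 − 23797.76 = 1087.59
nΣg² − (Σg)² = 45745.98 − 41943.04 = 3802.94; nΣh² − (Σh)² = 13872.32 − 13502.44 = 369.88
r = 1087.59 / √(3802.94 × 369.88) = 1087.59 / 1186.0149 ≈ 0.917

0.917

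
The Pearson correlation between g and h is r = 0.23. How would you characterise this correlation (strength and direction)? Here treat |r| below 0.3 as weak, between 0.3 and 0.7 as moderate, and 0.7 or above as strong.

r = 0.23 > 0 so the relationship is positive.
|r| = 0.23, which falls in the weak range.

weak positive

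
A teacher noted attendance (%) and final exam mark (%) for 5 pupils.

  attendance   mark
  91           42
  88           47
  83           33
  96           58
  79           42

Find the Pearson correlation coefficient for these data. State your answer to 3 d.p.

n = 5, Σx = 437, Σy = 222, Σx² = 38371, Σy² = 10190, Σxy = 19583
nΣxy − ΣxΣy = 97915 − 97014 = 901
nΣx² − (Σx)² = 191855 − 190969 = 886; nΣy² − (Σy)² = 50950 − 49284 = 1666
r = 901 / √(886 × 1666) = 901 / 1214.9387 ≈ 0.742

0.742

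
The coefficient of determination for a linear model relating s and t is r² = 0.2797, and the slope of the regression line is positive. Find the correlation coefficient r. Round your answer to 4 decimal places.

0.5289

|r| = √0.2797 = 0.5289
The association is positive, so r = 0.5289.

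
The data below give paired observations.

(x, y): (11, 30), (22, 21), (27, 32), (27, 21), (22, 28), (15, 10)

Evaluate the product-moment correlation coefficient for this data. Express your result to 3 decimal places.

n = 6, Σx = 124, Σy = 142, Σx² = 2772, Σy² = 3690, Σxy = 2989
nΣxy − ΣxΣy = 17934 − 17608 = 326
nΣx² − (Σx)² = 16632 − 15376 = 1256; nΣy² − (Σy)² = 22140 − 20164 = 1976
r = 326 / √(1256 × 1976) = 326 / 1575.3907 ≈ 0.207

0.207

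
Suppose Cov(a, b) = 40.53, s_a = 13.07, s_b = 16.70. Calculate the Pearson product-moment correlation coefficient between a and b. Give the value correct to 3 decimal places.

0.186

r = Cov(a,b) / (s_a · s_b) = 40.53 / (13.07 × 16.70)
  = 40.53 / 218.2690 ≈ 0.186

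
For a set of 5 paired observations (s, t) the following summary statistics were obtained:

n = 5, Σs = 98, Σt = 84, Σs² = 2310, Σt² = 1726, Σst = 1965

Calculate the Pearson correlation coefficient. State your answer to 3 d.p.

0.910

r = (nΣst − ΣsΣt) / √[(nΣs² − (Σs)²)(nΣt² − (Σt)²)]
Numerator: 5×1965 − 98×84 = 1593
Denominator: √[(11550 − 9604)(8630 − 7056)] = √[1946 × 1574] = 1750.1440
r = 1593 / 1750.1440 ≈ 0.910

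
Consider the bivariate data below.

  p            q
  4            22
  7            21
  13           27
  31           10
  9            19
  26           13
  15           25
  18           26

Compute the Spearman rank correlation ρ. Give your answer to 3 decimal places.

-0.333

Rank p: 1, 2, 4, 8, 3, 7, 5, 6
Rank q: 5, 4, 8, 1, 3, 2, 6, 7
d = rank(p) − rank(q): -4, -2, -4, 7, 0, 5, -1, -1; Σd² = 112
ρ = 1 − 6Σd² / [n(n²−1)] = 1 − 6×112 / (8×63) = 1 − 672/504 ≈ -0.333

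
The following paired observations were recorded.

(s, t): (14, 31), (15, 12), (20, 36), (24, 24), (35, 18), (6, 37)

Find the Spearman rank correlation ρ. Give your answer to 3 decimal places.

-0.543

Rank s: 2, 3, 4, 5, 6, 1
Rank t: 4, 1, 5, 3, 2, 6
d = rank(s) − rank(t): -2, 2, -1, 2, 4, -5; Σd² = 54
ρ = 1 − 6Σd² / [n(n²−1)] = 1 − 6×54 / (6×35) = 1 − 324/210 ≈ -0.543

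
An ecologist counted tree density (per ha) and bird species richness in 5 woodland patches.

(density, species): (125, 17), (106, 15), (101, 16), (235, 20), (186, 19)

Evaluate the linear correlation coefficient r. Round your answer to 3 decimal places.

n = 5, Σx = 753, Σy = 87, Σx² = 126883, Σy² = 1531, Σxy = 13565
nΣxy − ΣxΣy = 67825 − 65511 = 2314
nΣx² − (Σx)² = 634415 − 567009 = 67406; nΣy² − (Σy)² = 7655 − 7569 = 86
r = 2314 / √(67406 × 86) = 2314 / 2407.6785 ≈ 0.961

0.961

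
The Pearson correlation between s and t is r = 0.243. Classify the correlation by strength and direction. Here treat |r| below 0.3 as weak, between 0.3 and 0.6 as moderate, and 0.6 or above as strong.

weak positive

r = 0.243 > 0 so the relationship is positive.
|r| = 0.243, which falls in the weak range.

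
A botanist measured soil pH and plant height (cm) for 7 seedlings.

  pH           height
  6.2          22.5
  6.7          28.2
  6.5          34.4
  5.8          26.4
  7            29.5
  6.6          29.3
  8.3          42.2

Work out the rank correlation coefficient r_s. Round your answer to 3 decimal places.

0.714

Rank pH: 2, 5, 3, 1, 6, 4, 7
Rank height: 1, 3, 6, 2, 5, 4, 7
d = rank(pH) − rank(height): 1, 2, -3, -1, 1, 0, 0; Σd² = 16
ρ = 1 − 6Σd² / [n(n²−1)] = 1 − 6×16 / (7×48) = 1 − 96/336 ≈ 0.714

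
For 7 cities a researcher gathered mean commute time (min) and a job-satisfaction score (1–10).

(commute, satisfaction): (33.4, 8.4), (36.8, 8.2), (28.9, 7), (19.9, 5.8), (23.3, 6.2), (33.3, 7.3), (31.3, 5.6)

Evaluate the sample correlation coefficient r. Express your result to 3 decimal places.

n = 7, Σx = 206.9, Σy = 48.5, Σx² = 6332.49, Σy² = 343.53, Σxy = 1462.87
nΣxy − ΣxΣy = 10240.09 − 10034.65 = 205.44
nΣx² − (Σx)² = 44327.43 − 42807.61 = 1519.82; nΣy² − (Σy)² = 2404.71 − 2352.25 = 52.46
r = 205.44 / √(1519.82 × 52.46) = 205.44 / 282.3646 ≈ 0.728

0.728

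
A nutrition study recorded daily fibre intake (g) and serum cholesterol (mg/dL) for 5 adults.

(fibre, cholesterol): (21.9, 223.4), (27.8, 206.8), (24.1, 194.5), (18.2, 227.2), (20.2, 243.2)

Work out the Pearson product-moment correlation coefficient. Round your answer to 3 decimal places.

n = 5, Σx = 112.2, Σy = 1095.1, Σx² = 2572.54, Σy² = 241270.13, Σxy = 24376.63
nΣxy − ΣxΣy = 121883.15 − 122870.22 = -987.07
nΣx² − (Σx)² = 12862.7 − 12588.84 = 273.86; nΣy² − (Σy)² = 1206350.65 − 1199244.01 = 7106.64
r = -987.07 / √(273.86 × 7106.64) = -987.07 / 1395.0715 ≈ -0.708

-0.708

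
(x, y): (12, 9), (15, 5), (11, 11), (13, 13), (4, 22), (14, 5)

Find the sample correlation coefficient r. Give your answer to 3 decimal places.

-0.934

n = 6, Σx = 69, Σy = 65, Σx² = 871, Σy² = 905, Σxy = 631
nΣxy − ΣxΣy = 3786 − 4485 = -699
nΣx² − (Σx)² = 5226 − 4761 = 465; nΣy² − (Σy)² = 5430 − 4225 = 1205
r = -699 / √(465 × 1205) = -699 / 748.5486 ≈ -0.934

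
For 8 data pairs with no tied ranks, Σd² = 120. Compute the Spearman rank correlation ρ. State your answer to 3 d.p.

ρ = 1 − 6Σd² / [n(n²−1)] = 1 − 6×120 / (8×63)
  = 1 − 720/504 = 1 − 1.4286 ≈ -0.429

-0.429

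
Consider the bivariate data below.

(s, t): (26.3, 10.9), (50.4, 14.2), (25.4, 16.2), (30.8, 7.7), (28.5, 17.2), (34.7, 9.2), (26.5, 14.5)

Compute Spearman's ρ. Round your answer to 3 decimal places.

-0.429

Rank s: 2, 7, 1, 5, 4, 6, 3
Rank t: 3, 4, 6, 1, 7, 2, 5
d = rank(s) − rank(t): -1, 3, -5, 4, -3, 4, -2; Σd² = 80
ρ = 1 − 6Σd² / [n(n²−1)] = 1 − 6×80 / (7×48) = 1 − 480/336 ≈ -0.429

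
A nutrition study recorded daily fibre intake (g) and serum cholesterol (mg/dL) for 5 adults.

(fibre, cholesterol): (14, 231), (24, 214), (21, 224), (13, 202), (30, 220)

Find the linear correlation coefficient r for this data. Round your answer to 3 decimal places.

0.140

n = 5, Σx = 102, Σy = 1091, Σx² = 2282, Σy² = 238537, Σxy = 22300
nΣxy − ΣxΣy = 111500 − 111282 = 218
nΣx² − (Σx)² = 11410 − 10404 = 1006; nΣy² − (Σy)² = 1192685 − 1190281 = 2404
r = 218 / √(1006 × 2404) = 218 / 1555.1283 ≈ 0.140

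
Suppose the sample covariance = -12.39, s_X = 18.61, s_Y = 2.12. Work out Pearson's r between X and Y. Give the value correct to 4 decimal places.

r = Cov(X,Y) / (s_X · s_Y) = -12.39 / (18.61 × 2.12)
  = -12.39 / 39.4532 ≈ -0.3140

-0.3140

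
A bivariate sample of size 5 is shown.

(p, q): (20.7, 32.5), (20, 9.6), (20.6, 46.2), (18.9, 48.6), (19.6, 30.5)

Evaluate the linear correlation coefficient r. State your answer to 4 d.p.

n = 5, Σp = 99.8, Σq = 167.4, Σp² = 1994.22, Σq² = 6575.06, Σpq = 3332.81
nΣpq − ΣpΣq = 16664.05 − 16706.52 = -42.47
nΣp² − (Σp)² = 9971.1 − 9960.04 = 11.06; nΣq² − (Σq)² = 32875.3 − 28022.76 = 4852.54
r = -42.47 / √(11.06 × 4852.54) = -42.47 / 231.6659 ≈ -0.1833

-0.1833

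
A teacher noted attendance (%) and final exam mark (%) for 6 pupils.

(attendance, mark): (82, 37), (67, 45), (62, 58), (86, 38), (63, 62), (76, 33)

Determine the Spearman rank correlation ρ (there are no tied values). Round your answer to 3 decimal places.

-0.714

Rank attendance: 5, 3, 1, 6, 2, 4
Rank mark: 2, 4, 5, 3, 6, 1
d = rank(attendance) − rank(mark): 3, -1, -4, 3, -4, 3; Σd² = 60
ρ = 1 − 6Σd² / [n(n²−1)] = 1 − 6×60 / (6×35) = 1 − 360/210 ≈ -0.714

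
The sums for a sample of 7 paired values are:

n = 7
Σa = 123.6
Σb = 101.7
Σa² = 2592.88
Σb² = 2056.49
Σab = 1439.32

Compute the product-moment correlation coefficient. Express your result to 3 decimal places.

r = (nΣab − ΣaΣb) / √[(nΣa² − (Σa)²)(nΣb² − (Σb)²)]
Numerator: 7×1439.32 − 123.6×101.7 = -2494.88
Denominator: √[(18150.16 − 15276.96)(14395.43 − 10342.89)] = √[2873.2 × 4052.54] = 3412.2951
r = -2494.88 / 3412.2951 ≈ -0.731

-0.731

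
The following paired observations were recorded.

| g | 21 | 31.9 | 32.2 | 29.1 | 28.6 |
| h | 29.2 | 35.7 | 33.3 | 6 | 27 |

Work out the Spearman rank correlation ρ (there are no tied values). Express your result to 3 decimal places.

0.500

Rank g: 1, 4, 5, 3, 2
Rank h: 3, 5, 4, 1, 2
d = rank(g) − rank(h): -2, -1, 1, 2, 0; Σd² = 10
ρ = 1 − 6Σd² / [n(n²−1)] = 1 − 6×10 / (5×24) = 1 − 60/120 ≈ 0.500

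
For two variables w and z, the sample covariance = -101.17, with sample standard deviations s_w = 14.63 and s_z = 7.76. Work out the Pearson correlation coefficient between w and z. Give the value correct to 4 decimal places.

-0.8911

r = Cov(w,z) / (s_w · s_z) = -101.17 / (14.63 × 7.76)
  = -101.17 / 113.5288 ≈ -0.8911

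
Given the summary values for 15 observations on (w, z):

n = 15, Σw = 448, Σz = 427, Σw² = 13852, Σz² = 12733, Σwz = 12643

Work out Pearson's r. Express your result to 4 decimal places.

r = (nΣwz − ΣwΣz) / √[(nΣw² − (Σw)²)(nΣz² − (Σz)²)]
Numerator: 15×12643 − 448×427 = -1651
Denominator: √[(207780 − 200704)(190995 − 182329)] = √[7076 × 8666] = 7830.7481
r = -1651 / 7830.7481 ≈ -0.2108

-0.2108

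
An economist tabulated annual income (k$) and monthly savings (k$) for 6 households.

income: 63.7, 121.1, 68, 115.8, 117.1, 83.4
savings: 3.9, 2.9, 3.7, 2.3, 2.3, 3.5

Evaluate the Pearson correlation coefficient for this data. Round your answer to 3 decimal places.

n = 6, Σx = 569.1, Σy = 18.6, Σx² = 57424.51, Σy² = 60.14, Σxy = 1678.79
nΣxy − ΣxΣy = 10072.74 − 10585.26 = -512.52
nΣx² − (Σx)² = 344547.06 − 323874.81 = 20672.25; nΣy² − (Σy)² = 360.84 − 345.96 = 14.88
r = -512.52 / √(20672.25 × 14.88) = -512.52 / 554.6198 ≈ -0.924

-0.924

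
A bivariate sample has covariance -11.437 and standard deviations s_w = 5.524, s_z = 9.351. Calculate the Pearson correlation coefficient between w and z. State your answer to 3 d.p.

r = Cov(w,z) / (s_w · s_z) = -11.437 / (5.524 × 9.351)
  = -11.437 / 51.6549 ≈ -0.221

-0.221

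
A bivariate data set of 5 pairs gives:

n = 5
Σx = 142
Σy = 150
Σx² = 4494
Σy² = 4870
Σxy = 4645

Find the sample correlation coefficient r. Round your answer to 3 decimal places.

0.932

r = (nΣxy − ΣxΣy) / √[(nΣx² − (Σx)²)(nΣy² − (Σy)²)]
Numerator: 5×4645 − 142×150 = 1925
Denominator: √[(22470 − 20164)(24350 − 22500)] = √[2306 × 1850] = 2065.4539
r = 1925 / 2065.4539 ≈ 0.932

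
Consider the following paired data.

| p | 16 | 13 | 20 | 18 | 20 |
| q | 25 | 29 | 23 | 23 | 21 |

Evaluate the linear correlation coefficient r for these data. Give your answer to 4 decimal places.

-0.9558

n = 5, Σp = 87, Σq = 121, Σp² = 1549, Σq² = 2965, Σpq = 2071
nΣpq − ΣpΣq = 10355 − 10527 = -172
nΣp² − (Σp)² = 7745 − 7569 = 176; nΣq² − (Σq)² = 14825 − 14641 = 184
r = -172 / √(176 × 184) = -172 / 179.9556 ≈ -0.9558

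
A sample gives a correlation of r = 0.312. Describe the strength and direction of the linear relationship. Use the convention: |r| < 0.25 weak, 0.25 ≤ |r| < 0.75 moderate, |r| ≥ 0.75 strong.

r = 0.312 > 0 so the relationship is positive.
|r| = 0.312, which falls in the moderate range.

moderate positive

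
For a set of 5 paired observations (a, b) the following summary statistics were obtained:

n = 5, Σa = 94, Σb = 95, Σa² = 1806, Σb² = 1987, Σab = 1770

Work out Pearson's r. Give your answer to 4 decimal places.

r = (nΣab − ΣaΣb) / √[(nΣa² − (Σa)²)(nΣb² − (Σb)²)]
Numerator: 5×1770 − 94×95 = -80
Denominator: √[(9030 − 8836)(9935 − 9025)] = √[194 × 910] = 420.1666
r = -80 / 420.1666 ≈ -0.1904

-0.1904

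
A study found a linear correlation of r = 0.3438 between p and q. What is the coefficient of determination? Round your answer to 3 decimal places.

r² = (0.3438)² = 0.118

0.118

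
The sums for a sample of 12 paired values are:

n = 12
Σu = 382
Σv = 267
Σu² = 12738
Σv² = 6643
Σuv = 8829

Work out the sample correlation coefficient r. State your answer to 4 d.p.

0.5173

r = (nΣuv − ΣuΣv) / √[(nΣu² − (Σu)²)(nΣv² − (Σv)²)]
Numerator: 12×8829 − 382×267 = 3954
Denominator: √[(152856 − 145924)(79716 − 71289)] = √[6932 × 8427] = 7643.0337
r = 3954 / 7643.0337 ≈ 0.5173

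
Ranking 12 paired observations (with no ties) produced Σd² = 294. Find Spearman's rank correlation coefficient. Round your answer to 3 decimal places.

-0.028

ρ = 1 − 6Σd² / [n(n²−1)] = 1 − 6×294 / (12×143)
  = 1 − 1764/1716 = 1 − 1.0280 ≈ -0.028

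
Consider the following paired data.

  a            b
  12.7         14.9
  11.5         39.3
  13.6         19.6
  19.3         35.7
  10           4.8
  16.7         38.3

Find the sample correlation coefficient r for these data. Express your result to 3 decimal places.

n = 6, Σa = 83.8, Σb = 152.6, Σa² = 1229.88, Σb² = 4915.08, Σab = 2284.36
nΣab − ΣaΣb = 13706.16 − 12787.88 = 918.28
nΣa² − (Σa)² = 7379.28 − 7022.44 = 356.84; nΣb² − (Σb)² = 29490.48 − 23286.76 = 6203.72
r = 918.28 / √(356.84 × 6203.72) = 918.28 / 1487.8627 ≈ 0.617

0.617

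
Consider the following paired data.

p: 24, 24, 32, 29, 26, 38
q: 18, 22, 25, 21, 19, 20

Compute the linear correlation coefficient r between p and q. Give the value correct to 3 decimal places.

0.278

n = 6, Σp = 173, Σq = 125, Σp² = 5137, Σq² = 2635, Σpq = 3623
nΣpq − ΣpΣq = 21738 − 21625 = 113
nΣp² − (Σp)² = 30822 − 29929 = 893; nΣq² − (Σq)² = 15810 − 15625 = 185
r = 113 / √(893 × 185) = 113 / 406.4542 ≈ 0.278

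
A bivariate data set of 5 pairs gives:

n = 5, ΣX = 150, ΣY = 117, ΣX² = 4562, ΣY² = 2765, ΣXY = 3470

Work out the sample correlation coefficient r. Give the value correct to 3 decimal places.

r = (nΣXY − ΣXΣY) / √[(nΣX² − (ΣX)²)(nΣY² − (ΣY)²)]
Numerator: 5×3470 − 150×117 = -200
Denominator: √[(22810 − 22500)(13825 − 13689)] = √[310 × 136] = 205.3290
r = -200 / 205.3290 ≈ -0.974

-0.974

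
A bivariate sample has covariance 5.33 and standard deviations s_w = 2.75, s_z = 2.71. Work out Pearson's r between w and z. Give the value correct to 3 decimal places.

0.715

r = Cov(w,z) / (s_w · s_z) = 5.33 / (2.75 × 2.71)
  = 5.33 / 7.4525 ≈ 0.715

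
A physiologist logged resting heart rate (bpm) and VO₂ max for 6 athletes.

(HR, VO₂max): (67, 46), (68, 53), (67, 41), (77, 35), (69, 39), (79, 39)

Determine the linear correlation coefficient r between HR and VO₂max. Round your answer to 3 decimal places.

n = 6, Σx = 427, Σy = 253, Σx² = 30533, Σy² = 10873, Σxy = 17900
nΣxy − ΣxΣy = 107400 − 108031 = -631
nΣx² − (Σx)² = 183198 − 182329 = 869; nΣy² − (Σy)² = 65238 − 64009 = 1229
r = -631 / √(869 × 1229) = -631 / 1033.4413 ≈ -0.611

-0.611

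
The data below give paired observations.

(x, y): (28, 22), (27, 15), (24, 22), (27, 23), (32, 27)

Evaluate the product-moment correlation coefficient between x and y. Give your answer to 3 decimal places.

n = 5, Σx = 138, Σy = 109, Σx² = 3842, Σy² = 2451, Σxy = 3034
nΣxy − ΣxΣy = 15170 − 15042 = 128
nΣx² − (Σx)² = 19210 − 19044 = 166; nΣy² − (Σy)² = 12255 − 11881 = 374
r = 128 / √(166 × 374) = 128 / 249.1666 ≈ 0.514

0.514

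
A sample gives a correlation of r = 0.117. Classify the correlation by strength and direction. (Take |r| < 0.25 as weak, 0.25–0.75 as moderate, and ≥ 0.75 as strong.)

r = 0.117 > 0 so the relationship is positive.
|r| = 0.117, which falls in the weak range.

weak positive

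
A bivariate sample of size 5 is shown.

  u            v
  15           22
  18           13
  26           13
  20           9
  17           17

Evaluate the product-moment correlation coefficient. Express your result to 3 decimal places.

-0.602

n = 5, Σu = 96, Σv = 74, Σu² = 1914, Σv² = 1192, Σuv = 1371
nΣuv − ΣuΣv = 6855 − 7104 = -249
nΣu² − (Σu)² = 9570 − 9216 = 354; nΣv² − (Σv)² = 5960 − 5476 = 484
r = -249 / √(354 × 484) = -249 / 413.9275 ≈ -0.602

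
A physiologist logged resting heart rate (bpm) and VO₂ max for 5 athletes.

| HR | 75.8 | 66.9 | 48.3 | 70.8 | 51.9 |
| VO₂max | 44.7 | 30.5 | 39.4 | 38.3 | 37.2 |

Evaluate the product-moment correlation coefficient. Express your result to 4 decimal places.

0.1924

n = 5, Σx = 313.7, Σy = 190.1, Σx² = 20260.39, Σy² = 7331.43, Σxy = 11974.05
nΣxy − ΣxΣy = 59870.25 − 59634.37 = 235.88
nΣx² − (Σx)² = 101301.95 − 98407.69 = 2894.26; nΣy² − (Σy)² = 36657.15 − 36138.01 = 519.14
r = 235.88 / √(2894.26 × 519.14) = 235.88 / 1225.7757 ≈ 0.1924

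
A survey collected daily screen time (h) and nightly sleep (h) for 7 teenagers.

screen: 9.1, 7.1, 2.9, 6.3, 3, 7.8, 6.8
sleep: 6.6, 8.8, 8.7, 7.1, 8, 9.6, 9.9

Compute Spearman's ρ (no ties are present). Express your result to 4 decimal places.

0.0000

Rank screen: 7, 5, 1, 3, 2, 6, 4
Rank sleep: 1, 5, 4, 2, 3, 6, 7
d = rank(screen) − rank(sleep): 6, 0, -3, 1, -1, 0, -3; Σd² = 56
ρ = 1 − 6Σd² / [n(n²−1)] = 1 − 6×56 / (7×48) = 1 − 336/336 ≈ 0.0000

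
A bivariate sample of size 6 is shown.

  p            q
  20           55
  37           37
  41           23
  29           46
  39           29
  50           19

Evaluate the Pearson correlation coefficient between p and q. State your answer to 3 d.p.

-0.971

n = 6, Σp = 216, Σq = 209, Σp² = 8312, Σq² = 8241, Σpq = 6827
nΣpq − ΣpΣq = 40962 − 45144 = -4182
nΣp² − (Σp)² = 49872 − 46656 = 3216; nΣq² − (Σq)² = 49446 − 43681 = 5765
r = -4182 / √(3216 × 5765) = -4182 / 4305.8379 ≈ -0.971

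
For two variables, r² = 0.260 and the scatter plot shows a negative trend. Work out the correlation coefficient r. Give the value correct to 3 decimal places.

|r| = √0.260 = 0.510
The association is negative, so r = −0.510.

-0.510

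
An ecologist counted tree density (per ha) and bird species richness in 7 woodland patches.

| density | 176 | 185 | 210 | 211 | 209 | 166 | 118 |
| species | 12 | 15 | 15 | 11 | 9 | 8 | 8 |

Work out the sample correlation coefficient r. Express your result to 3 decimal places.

n = 7, Σx = 1275, Σy = 78, Σx² = 238983, Σy² = 924, Σxy = 14511
nΣxy − ΣxΣy = 101577 − 99450 = 2127
nΣx² − (Σx)² = 1672881 − 1625625 = 47256; nΣy² − (Σy)² = 6468 − 6084 = 384
r = 2127 / √(47256 × 384) = 2127 / 4259.8479 ≈ 0.499

0.499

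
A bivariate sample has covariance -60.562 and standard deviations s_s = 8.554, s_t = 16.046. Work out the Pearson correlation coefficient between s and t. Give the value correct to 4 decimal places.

-0.4412

r = Cov(s,t) / (s_s · s_t) = -60.562 / (8.554 × 16.046)
  = -60.562 / 137.2575 ≈ -0.4412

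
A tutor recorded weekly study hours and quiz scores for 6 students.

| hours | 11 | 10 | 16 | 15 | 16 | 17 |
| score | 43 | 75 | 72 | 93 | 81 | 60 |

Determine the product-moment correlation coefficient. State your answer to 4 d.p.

0.3124

n = 6, Σx = 85, Σy = 424, Σx² = 1247, Σy² = 31468, Σxy = 6086
nΣxy − ΣxΣy = 36516 − 36040 = 476
nΣx² − (Σx)² = 7482 − 7225 = 257; nΣy² − (Σy)² = 188808 − 179776 = 9032
r = 476 / √(257 × 9032) = 476 / 1523.5564 ≈ 0.3124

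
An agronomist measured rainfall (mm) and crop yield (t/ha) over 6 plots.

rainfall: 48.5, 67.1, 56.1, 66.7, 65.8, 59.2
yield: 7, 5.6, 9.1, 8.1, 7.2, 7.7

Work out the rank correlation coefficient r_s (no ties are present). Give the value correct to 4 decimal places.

-0.2571

Rank rainfall: 1, 6, 2, 5, 4, 3
Rank yield: 2, 1, 6, 5, 3, 4
d = rank(rainfall) − rank(yield): -1, 5, -4, 0, 1, -1; Σd² = 44
ρ = 1 − 6Σd² / [n(n²−1)] = 1 − 6×44 / (6×35) = 1 − 264/210 ≈ -0.2571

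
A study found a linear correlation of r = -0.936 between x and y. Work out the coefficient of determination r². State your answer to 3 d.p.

0.876

r² = (-0.936)² = 0.876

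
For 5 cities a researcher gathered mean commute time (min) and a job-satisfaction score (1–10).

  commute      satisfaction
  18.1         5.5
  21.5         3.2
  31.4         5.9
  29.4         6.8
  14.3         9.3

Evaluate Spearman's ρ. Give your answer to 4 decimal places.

-0.2000

Rank commute: 2, 3, 5, 4, 1
Rank satisfaction: 2, 1, 3, 4, 5
d = rank(commute) − rank(satisfaction): 0, 2, 2, 0, -4; Σd² = 24
ρ = 1 − 6Σd² / [n(n²−1)] = 1 − 6×24 / (5×24) = 1 − 144/120 ≈ -0.2000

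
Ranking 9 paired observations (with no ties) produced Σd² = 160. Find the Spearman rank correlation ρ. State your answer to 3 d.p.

ρ = 1 − 6Σd² / [n(n²−1)] = 1 − 6×160 / (9×80)
  = 1 − 960/720 = 1 − 1.3333 ≈ -0.333

-0.333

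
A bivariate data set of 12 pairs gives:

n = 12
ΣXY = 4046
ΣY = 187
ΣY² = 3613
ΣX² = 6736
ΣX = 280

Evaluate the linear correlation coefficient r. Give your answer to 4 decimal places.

-0.8432

r = (nΣXY − ΣXΣY) / √[(nΣX² − (ΣX)²)(nΣY² − (ΣY)²)]
Numerator: 12×4046 − 280×187 = -3808
Denominator: √[(80832 − 78400)(43356 − 34969)] = √[2432 × 8387] = 4516.3242
r = -3808 / 4516.3242 ≈ -0.8432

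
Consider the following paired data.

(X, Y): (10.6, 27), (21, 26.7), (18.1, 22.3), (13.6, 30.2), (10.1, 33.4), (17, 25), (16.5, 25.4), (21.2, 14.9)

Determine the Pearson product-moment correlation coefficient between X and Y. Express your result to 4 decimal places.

n = 8, ΣX = 128.1, ΣY = 204.9, ΣX² = 2178.63, ΣY² = 5458.95, ΣXY = 3158.57
nΣXY − ΣXΣY = 25268.56 − 26247.69 = -979.13
nΣX² − (ΣX)² = 17429.04 − 16409.61 = 1019.43; nΣY² − (ΣY)² = 43671.6 − 41984.01 = 1687.59
r = -979.13 / √(1019.43 × 1687.59) = -979.13 / 1311.6325 ≈ -0.7465

-0.7465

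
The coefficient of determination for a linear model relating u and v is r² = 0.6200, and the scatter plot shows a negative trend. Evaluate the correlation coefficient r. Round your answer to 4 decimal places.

|r| = √0.6200 = 0.7874
The association is negative, so r = −0.7874.

-0.7874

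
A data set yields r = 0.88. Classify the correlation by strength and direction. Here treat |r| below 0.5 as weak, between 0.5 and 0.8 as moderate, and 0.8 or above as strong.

r = 0.88 > 0 so the relationship is positive.
|r| = 0.88, which falls in the strong range.

strong positive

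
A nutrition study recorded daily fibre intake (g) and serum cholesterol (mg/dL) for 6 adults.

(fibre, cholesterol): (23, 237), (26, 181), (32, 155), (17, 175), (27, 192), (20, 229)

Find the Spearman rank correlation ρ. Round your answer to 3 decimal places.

Rank fibre: 3, 4, 6, 1, 5, 2
Rank cholesterol: 6, 3, 1, 2, 4, 5
d = rank(fibre) − rank(cholesterol): -3, 1, 5, -1, 1, -3; Σd² = 46
ρ = 1 − 6Σd² / [n(n²−1)] = 1 − 6×46 / (6×35) = 1 − 276/210 ≈ -0.314

-0.314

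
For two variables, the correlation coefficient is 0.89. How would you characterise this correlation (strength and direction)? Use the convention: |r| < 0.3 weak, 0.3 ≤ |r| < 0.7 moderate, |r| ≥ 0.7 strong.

strong positive

r = 0.89 > 0 so the relationship is positive.
|r| = 0.89, which falls in the strong range.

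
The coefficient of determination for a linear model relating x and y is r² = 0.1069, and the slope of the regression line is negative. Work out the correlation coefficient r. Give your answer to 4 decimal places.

|r| = √0.1069 = 0.3270
The association is negative, so r = −0.3270.

-0.3270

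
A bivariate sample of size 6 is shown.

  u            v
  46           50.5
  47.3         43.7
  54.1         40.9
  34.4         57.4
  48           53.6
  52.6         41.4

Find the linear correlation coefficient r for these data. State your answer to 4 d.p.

-0.8482

n = 6, Σu = 282.4, Σv = 287.5, Σu² = 13534.22, Σv² = 14014.43, Σuv = 13327.7
nΣuv − ΣuΣv = 79966.2 − 81190 = -1223.8
nΣu² − (Σu)² = 81205.32 − 79749.76 = 1455.56; nΣv² − (Σv)² = 84086.58 − 82656.25 = 1430.33
r = -1223.8 / √(1455.56 × 1430.33) = -1223.8 / 1442.8899 ≈ -0.8482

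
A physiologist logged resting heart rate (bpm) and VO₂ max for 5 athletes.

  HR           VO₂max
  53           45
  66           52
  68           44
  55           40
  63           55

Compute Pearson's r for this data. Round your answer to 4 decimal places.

0.4761

n = 5, Σx = 305, Σy = 236, Σx² = 18783, Σy² = 11290, Σxy = 14474
nΣxy − ΣxΣy = 72370 − 71980 = 390
nΣx² − (Σx)² = 93915 − 93025 = 890; nΣy² − (Σy)² = 56450 − 55696 = 754
r = 390 / √(890 × 754) = 390 / 819.1825 ≈ 0.4761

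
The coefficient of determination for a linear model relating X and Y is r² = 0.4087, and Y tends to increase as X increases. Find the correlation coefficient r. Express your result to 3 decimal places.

0.639

|r| = √0.4087 = 0.639
The association is positive, so r = 0.639.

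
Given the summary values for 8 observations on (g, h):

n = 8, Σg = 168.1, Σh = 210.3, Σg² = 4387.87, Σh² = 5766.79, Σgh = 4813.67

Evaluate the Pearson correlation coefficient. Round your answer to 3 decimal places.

r = (nΣgh − ΣgΣh) / √[(nΣg² − (Σg)²)(nΣh² − (Σh)²)]
Numerator: 8×4813.67 − 168.1×210.3 = 3157.93
Denominator: √[(35102.96 − 28257.61)(46134.32 − 44226.09)] = √[6845.35 × 1908.23] = 3614.2084
r = 3157.93 / 3614.2084 ≈ 0.874

0.874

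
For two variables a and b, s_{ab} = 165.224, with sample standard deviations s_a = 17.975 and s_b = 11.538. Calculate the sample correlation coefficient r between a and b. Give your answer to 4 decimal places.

0.7967

r = Cov(a,b) / (s_a · s_b) = 165.224 / (17.975 × 11.538)
  = 165.224 / 207.3956 ≈ 0.7967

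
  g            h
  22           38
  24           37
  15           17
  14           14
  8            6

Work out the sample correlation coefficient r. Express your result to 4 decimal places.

0.9794

n = 5, Σg = 83, Σh = 112, Σg² = 1545, Σh² = 3334, Σgh = 2223
nΣgh − ΣgΣh = 11115 − 9296 = 1819
nΣg² − (Σg)² = 7725 − 6889 = 836; nΣh² − (Σh)² = 16670 − 12544 = 4126
r = 1819 / √(836 × 4126) = 1819 / 1857.2388 ≈ 0.9794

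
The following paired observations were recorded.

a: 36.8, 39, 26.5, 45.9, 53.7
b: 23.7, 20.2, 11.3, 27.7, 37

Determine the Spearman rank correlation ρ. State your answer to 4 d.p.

0.9000

Rank a: 2, 3, 1, 4, 5
Rank b: 3, 2, 1, 4, 5
d = rank(a) − rank(b): -1, 1, 0, 0, 0; Σd² = 2
ρ = 1 − 6Σd² / [n(n²−1)] = 1 − 6×2 / (5×24) = 1 − 12/120 ≈ 0.9000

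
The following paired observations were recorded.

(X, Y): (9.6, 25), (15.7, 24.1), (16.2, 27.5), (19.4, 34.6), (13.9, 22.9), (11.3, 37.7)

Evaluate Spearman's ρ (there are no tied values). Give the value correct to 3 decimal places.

Rank X: 1, 4, 5, 6, 3, 2
Rank Y: 3, 2, 4, 5, 1, 6
d = rank(X) − rank(Y): -2, 2, 1, 1, 2, -4; Σd² = 30
ρ = 1 − 6Σd² / [n(n²−1)] = 1 − 6×30 / (6×35) = 1 − 180/210 ≈ 0.143

0.143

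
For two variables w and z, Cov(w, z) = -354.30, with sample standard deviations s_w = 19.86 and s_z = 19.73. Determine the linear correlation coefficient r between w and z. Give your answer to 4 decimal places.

-0.9042

r = Cov(w,z) / (s_w · s_z) = -354.30 / (19.86 × 19.73)
  = -354.30 / 391.8378 ≈ -0.9042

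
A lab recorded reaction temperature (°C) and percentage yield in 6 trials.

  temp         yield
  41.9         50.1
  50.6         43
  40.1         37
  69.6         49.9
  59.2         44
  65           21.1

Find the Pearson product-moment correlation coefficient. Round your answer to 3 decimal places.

-0.190

n = 6, Σx = 326.4, Σy = 245.1, Σx² = 18497.78, Σy² = 10599.23, Σxy = 13208.03
nΣxy − ΣxΣy = 79248.18 − 80000.64 = -752.46
nΣx² − (Σx)² = 110986.68 − 106536.96 = 4449.72; nΣy² − (Σy)² = 63595.38 − 60074.01 = 3521.37
r = -752.46 / √(4449.72 × 3521.37) = -752.46 / 3958.4227 ≈ -0.190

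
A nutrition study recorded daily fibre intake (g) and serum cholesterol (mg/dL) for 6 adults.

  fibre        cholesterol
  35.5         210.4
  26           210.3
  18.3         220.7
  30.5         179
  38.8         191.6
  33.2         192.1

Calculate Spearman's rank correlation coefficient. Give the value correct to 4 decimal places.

Rank fibre: 5, 2, 1, 3, 6, 4
Rank cholesterol: 5, 4, 6, 1, 2, 3
d = rank(fibre) − rank(cholesterol): 0, -2, -5, 2, 4, 1; Σd² = 50
ρ = 1 − 6Σd² / [n(n²−1)] = 1 − 6×50 / (6×35) = 1 − 300/210 ≈ -0.4286

-0.4286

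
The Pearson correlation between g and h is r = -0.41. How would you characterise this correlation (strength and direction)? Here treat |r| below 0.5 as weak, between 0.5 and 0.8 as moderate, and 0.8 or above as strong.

r = -0.41 < 0 so the relationship is negative.
|r| = 0.41, which falls in the weak range.

weak negative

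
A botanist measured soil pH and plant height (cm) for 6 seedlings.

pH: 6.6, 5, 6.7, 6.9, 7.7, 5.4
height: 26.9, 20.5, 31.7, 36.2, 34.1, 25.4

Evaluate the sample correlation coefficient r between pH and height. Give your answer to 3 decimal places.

n = 6, Σx = 38.3, Σy = 174.8, Σx² = 249.51, Σy² = 5267.16, Σxy = 1141.94
nΣxy − ΣxΣy = 6851.64 − 6694.84 = 156.8
nΣx² − (Σx)² = 1497.06 − 1466.89 = 30.17; nΣy² − (Σy)² = 31602.96 − 30555.04 = 1047.92
r = 156.8 / √(30.17 × 1047.92) = 156.8 / 177.8082 ≈ 0.882

0.882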